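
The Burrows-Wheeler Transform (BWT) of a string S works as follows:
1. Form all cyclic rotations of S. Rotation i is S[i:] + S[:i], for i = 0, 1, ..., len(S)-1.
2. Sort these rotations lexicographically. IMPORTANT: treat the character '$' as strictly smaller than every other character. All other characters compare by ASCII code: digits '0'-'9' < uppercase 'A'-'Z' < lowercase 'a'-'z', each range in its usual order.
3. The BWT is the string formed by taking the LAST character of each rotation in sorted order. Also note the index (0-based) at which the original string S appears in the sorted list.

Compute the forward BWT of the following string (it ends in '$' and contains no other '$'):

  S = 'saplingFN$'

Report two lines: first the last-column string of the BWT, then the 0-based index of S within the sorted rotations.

Answer: NgFsnlpia$
9

Derivation:
All 10 rotations (rotation i = S[i:]+S[:i]):
  rot[0] = saplingFN$
  rot[1] = aplingFN$s
  rot[2] = plingFN$sa
  rot[3] = lingFN$sap
  rot[4] = ingFN$sapl
  rot[5] = ngFN$sapli
  rot[6] = gFN$saplin
  rot[7] = FN$sapling
  rot[8] = N$saplingF
  rot[9] = $saplingFN
Sorted (with $ < everything):
  sorted[0] = $saplingFN  (last char: 'N')
  sorted[1] = FN$sapling  (last char: 'g')
  sorted[2] = N$saplingF  (last char: 'F')
  sorted[3] = aplingFN$s  (last char: 's')
  sorted[4] = gFN$saplin  (last char: 'n')
  sorted[5] = ingFN$sapl  (last char: 'l')
  sorted[6] = lingFN$sap  (last char: 'p')
  sorted[7] = ngFN$sapli  (last char: 'i')
  sorted[8] = plingFN$sa  (last char: 'a')
  sorted[9] = saplingFN$  (last char: '$')
Last column: NgFsnlpia$
Original string S is at sorted index 9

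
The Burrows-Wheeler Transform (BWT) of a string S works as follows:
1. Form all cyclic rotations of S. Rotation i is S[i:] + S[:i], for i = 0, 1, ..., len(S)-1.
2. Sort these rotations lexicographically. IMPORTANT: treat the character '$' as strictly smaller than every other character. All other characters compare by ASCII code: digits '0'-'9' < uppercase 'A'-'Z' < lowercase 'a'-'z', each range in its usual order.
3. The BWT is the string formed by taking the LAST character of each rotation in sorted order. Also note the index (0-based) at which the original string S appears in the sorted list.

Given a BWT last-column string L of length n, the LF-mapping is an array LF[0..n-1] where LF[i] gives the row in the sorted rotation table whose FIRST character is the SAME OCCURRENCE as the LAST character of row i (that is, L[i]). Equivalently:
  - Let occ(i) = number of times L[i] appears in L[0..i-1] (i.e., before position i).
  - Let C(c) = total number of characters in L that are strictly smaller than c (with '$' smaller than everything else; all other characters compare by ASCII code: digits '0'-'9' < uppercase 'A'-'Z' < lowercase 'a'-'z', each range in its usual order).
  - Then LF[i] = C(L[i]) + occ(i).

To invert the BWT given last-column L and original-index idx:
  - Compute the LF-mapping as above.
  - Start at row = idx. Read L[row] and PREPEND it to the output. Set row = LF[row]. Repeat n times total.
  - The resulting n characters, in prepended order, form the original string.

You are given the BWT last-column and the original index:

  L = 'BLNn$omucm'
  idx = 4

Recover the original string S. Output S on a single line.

LF mapping: 1 2 3 7 0 8 5 9 4 6
Walk LF starting at row 4, prepending L[row]:
  step 1: row=4, L[4]='$', prepend. Next row=LF[4]=0
  step 2: row=0, L[0]='B', prepend. Next row=LF[0]=1
  step 3: row=1, L[1]='L', prepend. Next row=LF[1]=2
  step 4: row=2, L[2]='N', prepend. Next row=LF[2]=3
  step 5: row=3, L[3]='n', prepend. Next row=LF[3]=7
  step 6: row=7, L[7]='u', prepend. Next row=LF[7]=9
  step 7: row=9, L[9]='m', prepend. Next row=LF[9]=6
  step 8: row=6, L[6]='m', prepend. Next row=LF[6]=5
  step 9: row=5, L[5]='o', prepend. Next row=LF[5]=8
  step 10: row=8, L[8]='c', prepend. Next row=LF[8]=4
Reversed output: communNLB$

Answer: communNLB$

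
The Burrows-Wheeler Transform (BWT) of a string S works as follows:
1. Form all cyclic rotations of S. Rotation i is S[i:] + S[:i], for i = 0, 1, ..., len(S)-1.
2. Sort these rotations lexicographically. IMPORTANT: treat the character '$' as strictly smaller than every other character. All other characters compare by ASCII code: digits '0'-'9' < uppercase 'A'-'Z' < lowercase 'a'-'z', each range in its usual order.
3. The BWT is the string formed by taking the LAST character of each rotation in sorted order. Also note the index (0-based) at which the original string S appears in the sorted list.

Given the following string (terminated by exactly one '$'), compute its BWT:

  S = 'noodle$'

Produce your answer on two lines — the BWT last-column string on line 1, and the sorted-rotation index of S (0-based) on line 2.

All 7 rotations (rotation i = S[i:]+S[:i]):
  rot[0] = noodle$
  rot[1] = oodle$n
  rot[2] = odle$no
  rot[3] = dle$noo
  rot[4] = le$nood
  rot[5] = e$noodl
  rot[6] = $noodle
Sorted (with $ < everything):
  sorted[0] = $noodle  (last char: 'e')
  sorted[1] = dle$noo  (last char: 'o')
  sorted[2] = e$noodl  (last char: 'l')
  sorted[3] = le$nood  (last char: 'd')
  sorted[4] = noodle$  (last char: '$')
  sorted[5] = odle$no  (last char: 'o')
  sorted[6] = oodle$n  (last char: 'n')
Last column: eold$on
Original string S is at sorted index 4

Answer: eold$on
4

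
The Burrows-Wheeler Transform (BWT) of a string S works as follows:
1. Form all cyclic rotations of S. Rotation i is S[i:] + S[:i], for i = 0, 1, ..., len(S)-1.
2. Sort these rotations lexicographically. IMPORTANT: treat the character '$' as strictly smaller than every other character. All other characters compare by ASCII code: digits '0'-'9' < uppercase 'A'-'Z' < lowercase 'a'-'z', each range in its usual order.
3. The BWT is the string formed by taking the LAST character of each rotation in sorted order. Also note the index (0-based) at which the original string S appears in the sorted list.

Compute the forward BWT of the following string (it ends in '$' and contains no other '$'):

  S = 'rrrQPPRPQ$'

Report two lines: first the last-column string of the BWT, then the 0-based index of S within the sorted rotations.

All 10 rotations (rotation i = S[i:]+S[:i]):
  rot[0] = rrrQPPRPQ$
  rot[1] = rrQPPRPQ$r
  rot[2] = rQPPRPQ$rr
  rot[3] = QPPRPQ$rrr
  rot[4] = PPRPQ$rrrQ
  rot[5] = PRPQ$rrrQP
  rot[6] = RPQ$rrrQPP
  rot[7] = PQ$rrrQPPR
  rot[8] = Q$rrrQPPRP
  rot[9] = $rrrQPPRPQ
Sorted (with $ < everything):
  sorted[0] = $rrrQPPRPQ  (last char: 'Q')
  sorted[1] = PPRPQ$rrrQ  (last char: 'Q')
  sorted[2] = PQ$rrrQPPR  (last char: 'R')
  sorted[3] = PRPQ$rrrQP  (last char: 'P')
  sorted[4] = Q$rrrQPPRP  (last char: 'P')
  sorted[5] = QPPRPQ$rrr  (last char: 'r')
  sorted[6] = RPQ$rrrQPP  (last char: 'P')
  sorted[7] = rQPPRPQ$rr  (last char: 'r')
  sorted[8] = rrQPPRPQ$r  (last char: 'r')
  sorted[9] = rrrQPPRPQ$  (last char: '$')
Last column: QQRPPrPrr$
Original string S is at sorted index 9

Answer: QQRPPrPrr$
9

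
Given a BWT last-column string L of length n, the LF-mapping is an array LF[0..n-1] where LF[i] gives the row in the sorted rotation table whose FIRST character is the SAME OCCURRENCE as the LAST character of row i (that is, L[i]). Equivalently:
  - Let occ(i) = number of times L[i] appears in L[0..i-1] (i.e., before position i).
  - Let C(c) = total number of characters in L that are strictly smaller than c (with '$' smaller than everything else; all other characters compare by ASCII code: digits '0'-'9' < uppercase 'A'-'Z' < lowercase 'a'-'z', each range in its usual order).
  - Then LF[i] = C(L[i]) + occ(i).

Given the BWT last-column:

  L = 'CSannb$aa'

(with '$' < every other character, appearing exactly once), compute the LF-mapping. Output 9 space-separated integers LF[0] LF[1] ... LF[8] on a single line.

Answer: 1 2 3 7 8 6 0 4 5

Derivation:
Char counts: '$':1, 'C':1, 'S':1, 'a':3, 'b':1, 'n':2
C (first-col start): C('$')=0, C('C')=1, C('S')=2, C('a')=3, C('b')=6, C('n')=7
L[0]='C': occ=0, LF[0]=C('C')+0=1+0=1
L[1]='S': occ=0, LF[1]=C('S')+0=2+0=2
L[2]='a': occ=0, LF[2]=C('a')+0=3+0=3
L[3]='n': occ=0, LF[3]=C('n')+0=7+0=7
L[4]='n': occ=1, LF[4]=C('n')+1=7+1=8
L[5]='b': occ=0, LF[5]=C('b')+0=6+0=6
L[6]='$': occ=0, LF[6]=C('$')+0=0+0=0
L[7]='a': occ=1, LF[7]=C('a')+1=3+1=4
L[8]='a': occ=2, LF[8]=C('a')+2=3+2=5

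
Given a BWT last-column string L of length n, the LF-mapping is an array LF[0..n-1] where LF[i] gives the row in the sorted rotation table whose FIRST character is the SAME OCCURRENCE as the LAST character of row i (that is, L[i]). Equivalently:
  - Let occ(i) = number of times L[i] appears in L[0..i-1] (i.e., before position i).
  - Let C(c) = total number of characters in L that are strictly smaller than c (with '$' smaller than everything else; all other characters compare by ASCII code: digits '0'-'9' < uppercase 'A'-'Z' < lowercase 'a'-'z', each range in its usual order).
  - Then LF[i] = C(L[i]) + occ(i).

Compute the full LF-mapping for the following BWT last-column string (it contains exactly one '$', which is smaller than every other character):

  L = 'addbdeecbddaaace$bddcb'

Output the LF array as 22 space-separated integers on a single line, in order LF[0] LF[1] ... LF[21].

Char counts: '$':1, 'a':4, 'b':4, 'c':3, 'd':7, 'e':3
C (first-col start): C('$')=0, C('a')=1, C('b')=5, C('c')=9, C('d')=12, C('e')=19
L[0]='a': occ=0, LF[0]=C('a')+0=1+0=1
L[1]='d': occ=0, LF[1]=C('d')+0=12+0=12
L[2]='d': occ=1, LF[2]=C('d')+1=12+1=13
L[3]='b': occ=0, LF[3]=C('b')+0=5+0=5
L[4]='d': occ=2, LF[4]=C('d')+2=12+2=14
L[5]='e': occ=0, LF[5]=C('e')+0=19+0=19
L[6]='e': occ=1, LF[6]=C('e')+1=19+1=20
L[7]='c': occ=0, LF[7]=C('c')+0=9+0=9
L[8]='b': occ=1, LF[8]=C('b')+1=5+1=6
L[9]='d': occ=3, LF[9]=C('d')+3=12+3=15
L[10]='d': occ=4, LF[10]=C('d')+4=12+4=16
L[11]='a': occ=1, LF[11]=C('a')+1=1+1=2
L[12]='a': occ=2, LF[12]=C('a')+2=1+2=3
L[13]='a': occ=3, LF[13]=C('a')+3=1+3=4
L[14]='c': occ=1, LF[14]=C('c')+1=9+1=10
L[15]='e': occ=2, LF[15]=C('e')+2=19+2=21
L[16]='$': occ=0, LF[16]=C('$')+0=0+0=0
L[17]='b': occ=2, LF[17]=C('b')+2=5+2=7
L[18]='d': occ=5, LF[18]=C('d')+5=12+5=17
L[19]='d': occ=6, LF[19]=C('d')+6=12+6=18
L[20]='c': occ=2, LF[20]=C('c')+2=9+2=11
L[21]='b': occ=3, LF[21]=C('b')+3=5+3=8

Answer: 1 12 13 5 14 19 20 9 6 15 16 2 3 4 10 21 0 7 17 18 11 8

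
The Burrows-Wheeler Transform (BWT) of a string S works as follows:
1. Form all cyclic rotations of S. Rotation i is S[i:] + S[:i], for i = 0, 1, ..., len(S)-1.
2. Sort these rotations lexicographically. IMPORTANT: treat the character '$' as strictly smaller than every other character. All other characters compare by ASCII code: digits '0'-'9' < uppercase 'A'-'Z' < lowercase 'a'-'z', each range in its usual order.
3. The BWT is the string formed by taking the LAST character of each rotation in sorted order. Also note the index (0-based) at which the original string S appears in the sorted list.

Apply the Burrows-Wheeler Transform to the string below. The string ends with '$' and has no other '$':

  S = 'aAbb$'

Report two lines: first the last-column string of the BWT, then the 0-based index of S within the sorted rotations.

All 5 rotations (rotation i = S[i:]+S[:i]):
  rot[0] = aAbb$
  rot[1] = Abb$a
  rot[2] = bb$aA
  rot[3] = b$aAb
  rot[4] = $aAbb
Sorted (with $ < everything):
  sorted[0] = $aAbb  (last char: 'b')
  sorted[1] = Abb$a  (last char: 'a')
  sorted[2] = aAbb$  (last char: '$')
  sorted[3] = b$aAb  (last char: 'b')
  sorted[4] = bb$aA  (last char: 'A')
Last column: ba$bA
Original string S is at sorted index 2

Answer: ba$bA
2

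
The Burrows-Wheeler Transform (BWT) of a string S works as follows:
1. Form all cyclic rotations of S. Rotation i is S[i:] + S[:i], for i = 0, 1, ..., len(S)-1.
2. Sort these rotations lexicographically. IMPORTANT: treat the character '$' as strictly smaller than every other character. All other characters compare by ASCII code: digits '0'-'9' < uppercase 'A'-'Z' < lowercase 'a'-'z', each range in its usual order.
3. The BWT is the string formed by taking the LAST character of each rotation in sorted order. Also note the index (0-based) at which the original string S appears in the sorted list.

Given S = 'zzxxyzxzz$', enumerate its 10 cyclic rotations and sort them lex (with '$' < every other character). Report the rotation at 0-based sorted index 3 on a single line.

Answer: xzz$zzxxyz

Derivation:
All 10 rotations (rotation i = S[i:]+S[:i]):
  rot[0] = zzxxyzxzz$
  rot[1] = zxxyzxzz$z
  rot[2] = xxyzxzz$zz
  rot[3] = xyzxzz$zzx
  rot[4] = yzxzz$zzxx
  rot[5] = zxzz$zzxxy
  rot[6] = xzz$zzxxyz
  rot[7] = zz$zzxxyzx
  rot[8] = z$zzxxyzxz
  rot[9] = $zzxxyzxzz
Sorted (with $ < everything):
  sorted[0] = $zzxxyzxzz
  sorted[1] = xxyzxzz$zz
  sorted[2] = xyzxzz$zzx
  sorted[3] = xzz$zzxxyz
  sorted[4] = yzxzz$zzxx
  sorted[5] = z$zzxxyzxz
  sorted[6] = zxxyzxzz$z
  sorted[7] = zxzz$zzxxy
  sorted[8] = zz$zzxxyzx
  sorted[9] = zzxxyzxzz$
sorted[3] = xzz$zzxxyz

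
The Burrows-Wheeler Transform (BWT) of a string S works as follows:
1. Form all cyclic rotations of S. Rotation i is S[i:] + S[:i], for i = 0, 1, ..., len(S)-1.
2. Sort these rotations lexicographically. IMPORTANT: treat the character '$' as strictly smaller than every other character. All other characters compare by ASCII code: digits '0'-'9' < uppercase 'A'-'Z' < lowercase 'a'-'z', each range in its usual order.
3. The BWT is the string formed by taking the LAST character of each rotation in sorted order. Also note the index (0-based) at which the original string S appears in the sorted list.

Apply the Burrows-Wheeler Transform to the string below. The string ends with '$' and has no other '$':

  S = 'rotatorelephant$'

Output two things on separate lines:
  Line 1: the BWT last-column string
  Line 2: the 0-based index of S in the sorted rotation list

All 16 rotations (rotation i = S[i:]+S[:i]):
  rot[0] = rotatorelephant$
  rot[1] = otatorelephant$r
  rot[2] = tatorelephant$ro
  rot[3] = atorelephant$rot
  rot[4] = torelephant$rota
  rot[5] = orelephant$rotat
  rot[6] = relephant$rotato
  rot[7] = elephant$rotator
  rot[8] = lephant$rotatore
  rot[9] = ephant$rotatorel
  rot[10] = phant$rotatorele
  rot[11] = hant$rotatorelep
  rot[12] = ant$rotatoreleph
  rot[13] = nt$rotatorelepha
  rot[14] = t$rotatorelephan
  rot[15] = $rotatorelephant
Sorted (with $ < everything):
  sorted[0] = $rotatorelephant  (last char: 't')
  sorted[1] = ant$rotatoreleph  (last char: 'h')
  sorted[2] = atorelephant$rot  (last char: 't')
  sorted[3] = elephant$rotator  (last char: 'r')
  sorted[4] = ephant$rotatorel  (last char: 'l')
  sorted[5] = hant$rotatorelep  (last char: 'p')
  sorted[6] = lephant$rotatore  (last char: 'e')
  sorted[7] = nt$rotatorelepha  (last char: 'a')
  sorted[8] = orelephant$rotat  (last char: 't')
  sorted[9] = otatorelephant$r  (last char: 'r')
  sorted[10] = phant$rotatorele  (last char: 'e')
  sorted[11] = relephant$rotato  (last char: 'o')
  sorted[12] = rotatorelephant$  (last char: '$')
  sorted[13] = t$rotatorelephan  (last char: 'n')
  sorted[14] = tatorelephant$ro  (last char: 'o')
  sorted[15] = torelephant$rota  (last char: 'a')
Last column: thtrlpeatreo$noa
Original string S is at sorted index 12

Answer: thtrlpeatreo$noa
12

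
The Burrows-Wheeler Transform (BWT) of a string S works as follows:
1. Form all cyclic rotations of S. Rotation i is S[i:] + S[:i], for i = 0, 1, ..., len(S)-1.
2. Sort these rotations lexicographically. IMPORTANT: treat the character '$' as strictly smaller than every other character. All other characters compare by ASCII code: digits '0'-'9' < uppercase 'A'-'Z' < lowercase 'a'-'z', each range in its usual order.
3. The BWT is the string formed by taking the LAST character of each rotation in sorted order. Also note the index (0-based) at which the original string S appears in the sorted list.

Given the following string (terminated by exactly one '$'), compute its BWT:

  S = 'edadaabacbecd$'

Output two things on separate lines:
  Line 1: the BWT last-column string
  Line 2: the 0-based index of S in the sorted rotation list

All 14 rotations (rotation i = S[i:]+S[:i]):
  rot[0] = edadaabacbecd$
  rot[1] = dadaabacbecd$e
  rot[2] = adaabacbecd$ed
  rot[3] = daabacbecd$eda
  rot[4] = aabacbecd$edad
  rot[5] = abacbecd$edada
  rot[6] = bacbecd$edadaa
  rot[7] = acbecd$edadaab
  rot[8] = cbecd$edadaaba
  rot[9] = becd$edadaabac
  rot[10] = ecd$edadaabacb
  rot[11] = cd$edadaabacbe
  rot[12] = d$edadaabacbec
  rot[13] = $edadaabacbecd
Sorted (with $ < everything):
  sorted[0] = $edadaabacbecd  (last char: 'd')
  sorted[1] = aabacbecd$edad  (last char: 'd')
  sorted[2] = abacbecd$edada  (last char: 'a')
  sorted[3] = acbecd$edadaab  (last char: 'b')
  sorted[4] = adaabacbecd$ed  (last char: 'd')
  sorted[5] = bacbecd$edadaa  (last char: 'a')
  sorted[6] = becd$edadaabac  (last char: 'c')
  sorted[7] = cbecd$edadaaba  (last char: 'a')
  sorted[8] = cd$edadaabacbe  (last char: 'e')
  sorted[9] = d$edadaabacbec  (last char: 'c')
  sorted[10] = daabacbecd$eda  (last char: 'a')
  sorted[11] = dadaabacbecd$e  (last char: 'e')
  sorted[12] = ecd$edadaabacb  (last char: 'b')
  sorted[13] = edadaabacbecd$  (last char: '$')
Last column: ddabdacaecaeb$
Original string S is at sorted index 13

Answer: ddabdacaecaeb$
13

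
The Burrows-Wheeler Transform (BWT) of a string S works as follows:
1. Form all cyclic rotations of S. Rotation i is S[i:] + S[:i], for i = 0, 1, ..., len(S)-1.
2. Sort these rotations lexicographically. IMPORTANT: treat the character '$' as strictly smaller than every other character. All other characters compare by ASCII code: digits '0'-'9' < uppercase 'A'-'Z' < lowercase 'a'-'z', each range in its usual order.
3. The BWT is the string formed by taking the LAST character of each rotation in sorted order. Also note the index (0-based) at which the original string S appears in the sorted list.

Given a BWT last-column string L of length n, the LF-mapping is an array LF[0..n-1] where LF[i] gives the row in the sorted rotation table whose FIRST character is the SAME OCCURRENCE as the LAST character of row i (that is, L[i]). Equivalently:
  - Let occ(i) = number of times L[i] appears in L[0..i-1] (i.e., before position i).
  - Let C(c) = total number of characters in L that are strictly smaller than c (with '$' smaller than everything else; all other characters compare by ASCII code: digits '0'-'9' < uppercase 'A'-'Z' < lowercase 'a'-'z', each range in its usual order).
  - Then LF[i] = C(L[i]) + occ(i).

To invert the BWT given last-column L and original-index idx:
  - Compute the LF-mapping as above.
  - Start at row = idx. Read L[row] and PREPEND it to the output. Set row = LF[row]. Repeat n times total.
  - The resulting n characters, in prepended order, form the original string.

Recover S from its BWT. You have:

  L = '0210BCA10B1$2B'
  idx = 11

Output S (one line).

LF mapping: 1 7 4 2 10 13 9 5 3 11 6 0 8 12
Walk LF starting at row 11, prepending L[row]:
  step 1: row=11, L[11]='$', prepend. Next row=LF[11]=0
  step 2: row=0, L[0]='0', prepend. Next row=LF[0]=1
  step 3: row=1, L[1]='2', prepend. Next row=LF[1]=7
  step 4: row=7, L[7]='1', prepend. Next row=LF[7]=5
  step 5: row=5, L[5]='C', prepend. Next row=LF[5]=13
  step 6: row=13, L[13]='B', prepend. Next row=LF[13]=12
  step 7: row=12, L[12]='2', prepend. Next row=LF[12]=8
  step 8: row=8, L[8]='0', prepend. Next row=LF[8]=3
  step 9: row=3, L[3]='0', prepend. Next row=LF[3]=2
  step 10: row=2, L[2]='1', prepend. Next row=LF[2]=4
  step 11: row=4, L[4]='B', prepend. Next row=LF[4]=10
  step 12: row=10, L[10]='1', prepend. Next row=LF[10]=6
  step 13: row=6, L[6]='A', prepend. Next row=LF[6]=9
  step 14: row=9, L[9]='B', prepend. Next row=LF[9]=11
Reversed output: BA1B1002BC120$

Answer: BA1B1002BC120$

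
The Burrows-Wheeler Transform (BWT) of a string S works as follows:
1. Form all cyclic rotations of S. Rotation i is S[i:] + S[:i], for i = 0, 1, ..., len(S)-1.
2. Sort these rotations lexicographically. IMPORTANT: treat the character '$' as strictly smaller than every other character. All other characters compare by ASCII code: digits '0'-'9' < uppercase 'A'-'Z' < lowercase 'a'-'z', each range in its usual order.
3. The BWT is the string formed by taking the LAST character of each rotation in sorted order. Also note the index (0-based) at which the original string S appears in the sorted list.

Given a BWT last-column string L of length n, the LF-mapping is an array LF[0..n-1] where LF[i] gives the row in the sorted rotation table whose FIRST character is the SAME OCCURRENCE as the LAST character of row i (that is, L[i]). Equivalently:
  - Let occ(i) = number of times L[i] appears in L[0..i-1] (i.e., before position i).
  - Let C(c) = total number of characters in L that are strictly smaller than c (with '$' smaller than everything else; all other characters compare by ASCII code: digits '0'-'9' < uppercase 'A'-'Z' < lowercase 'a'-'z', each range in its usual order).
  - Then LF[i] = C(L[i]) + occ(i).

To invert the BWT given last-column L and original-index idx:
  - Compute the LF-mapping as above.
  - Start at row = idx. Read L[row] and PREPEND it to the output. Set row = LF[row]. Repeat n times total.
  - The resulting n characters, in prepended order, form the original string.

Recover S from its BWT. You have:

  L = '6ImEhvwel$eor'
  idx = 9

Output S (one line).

LF mapping: 1 3 8 2 6 11 12 4 7 0 5 9 10
Walk LF starting at row 9, prepending L[row]:
  step 1: row=9, L[9]='$', prepend. Next row=LF[9]=0
  step 2: row=0, L[0]='6', prepend. Next row=LF[0]=1
  step 3: row=1, L[1]='I', prepend. Next row=LF[1]=3
  step 4: row=3, L[3]='E', prepend. Next row=LF[3]=2
  step 5: row=2, L[2]='m', prepend. Next row=LF[2]=8
  step 6: row=8, L[8]='l', prepend. Next row=LF[8]=7
  step 7: row=7, L[7]='e', prepend. Next row=LF[7]=4
  step 8: row=4, L[4]='h', prepend. Next row=LF[4]=6
  step 9: row=6, L[6]='w', prepend. Next row=LF[6]=12
  step 10: row=12, L[12]='r', prepend. Next row=LF[12]=10
  step 11: row=10, L[10]='e', prepend. Next row=LF[10]=5
  step 12: row=5, L[5]='v', prepend. Next row=LF[5]=11
  step 13: row=11, L[11]='o', prepend. Next row=LF[11]=9
Reversed output: overwhelmEI6$

Answer: overwhelmEI6$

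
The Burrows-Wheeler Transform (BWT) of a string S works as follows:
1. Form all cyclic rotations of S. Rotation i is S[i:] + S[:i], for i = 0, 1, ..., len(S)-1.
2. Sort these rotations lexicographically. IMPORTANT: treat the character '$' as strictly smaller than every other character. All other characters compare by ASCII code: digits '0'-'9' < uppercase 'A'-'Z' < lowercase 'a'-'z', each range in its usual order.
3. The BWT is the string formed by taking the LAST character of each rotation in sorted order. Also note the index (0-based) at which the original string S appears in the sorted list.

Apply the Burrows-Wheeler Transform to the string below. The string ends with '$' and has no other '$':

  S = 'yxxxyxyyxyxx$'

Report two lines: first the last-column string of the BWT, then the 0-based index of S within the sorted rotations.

Answer: xxyyxyxyx$yxx
9

Derivation:
All 13 rotations (rotation i = S[i:]+S[:i]):
  rot[0] = yxxxyxyyxyxx$
  rot[1] = xxxyxyyxyxx$y
  rot[2] = xxyxyyxyxx$yx
  rot[3] = xyxyyxyxx$yxx
  rot[4] = yxyyxyxx$yxxx
  rot[5] = xyyxyxx$yxxxy
  rot[6] = yyxyxx$yxxxyx
  rot[7] = yxyxx$yxxxyxy
  rot[8] = xyxx$yxxxyxyy
  rot[9] = yxx$yxxxyxyyx
  rot[10] = xx$yxxxyxyyxy
  rot[11] = x$yxxxyxyyxyx
  rot[12] = $yxxxyxyyxyxx
Sorted (with $ < everything):
  sorted[0] = $yxxxyxyyxyxx  (last char: 'x')
  sorted[1] = x$yxxxyxyyxyx  (last char: 'x')
  sorted[2] = xx$yxxxyxyyxy  (last char: 'y')
  sorted[3] = xxxyxyyxyxx$y  (last char: 'y')
  sorted[4] = xxyxyyxyxx$yx  (last char: 'x')
  sorted[5] = xyxx$yxxxyxyy  (last char: 'y')
  sorted[6] = xyxyyxyxx$yxx  (last char: 'x')
  sorted[7] = xyyxyxx$yxxxy  (last char: 'y')
  sorted[8] = yxx$yxxxyxyyx  (last char: 'x')
  sorted[9] = yxxxyxyyxyxx$  (last char: '$')
  sorted[10] = yxyxx$yxxxyxy  (last char: 'y')
  sorted[11] = yxyyxyxx$yxxx  (last char: 'x')
  sorted[12] = yyxyxx$yxxxyx  (last char: 'x')
Last column: xxyyxyxyx$yxx
Original string S is at sorted index 9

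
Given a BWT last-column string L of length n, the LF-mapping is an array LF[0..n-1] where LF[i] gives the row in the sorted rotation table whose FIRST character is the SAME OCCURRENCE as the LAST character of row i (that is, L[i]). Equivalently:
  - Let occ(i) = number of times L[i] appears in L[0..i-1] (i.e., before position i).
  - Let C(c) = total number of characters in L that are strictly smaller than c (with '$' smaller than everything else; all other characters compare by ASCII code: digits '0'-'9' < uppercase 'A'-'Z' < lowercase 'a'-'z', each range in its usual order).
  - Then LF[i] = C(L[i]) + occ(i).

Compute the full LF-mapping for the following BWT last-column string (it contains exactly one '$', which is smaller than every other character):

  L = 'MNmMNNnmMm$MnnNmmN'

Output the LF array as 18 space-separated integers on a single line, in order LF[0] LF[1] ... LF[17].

Char counts: '$':1, 'M':4, 'N':5, 'm':5, 'n':3
C (first-col start): C('$')=0, C('M')=1, C('N')=5, C('m')=10, C('n')=15
L[0]='M': occ=0, LF[0]=C('M')+0=1+0=1
L[1]='N': occ=0, LF[1]=C('N')+0=5+0=5
L[2]='m': occ=0, LF[2]=C('m')+0=10+0=10
L[3]='M': occ=1, LF[3]=C('M')+1=1+1=2
L[4]='N': occ=1, LF[4]=C('N')+1=5+1=6
L[5]='N': occ=2, LF[5]=C('N')+2=5+2=7
L[6]='n': occ=0, LF[6]=C('n')+0=15+0=15
L[7]='m': occ=1, LF[7]=C('m')+1=10+1=11
L[8]='M': occ=2, LF[8]=C('M')+2=1+2=3
L[9]='m': occ=2, LF[9]=C('m')+2=10+2=12
L[10]='$': occ=0, LF[10]=C('$')+0=0+0=0
L[11]='M': occ=3, LF[11]=C('M')+3=1+3=4
L[12]='n': occ=1, LF[12]=C('n')+1=15+1=16
L[13]='n': occ=2, LF[13]=C('n')+2=15+2=17
L[14]='N': occ=3, LF[14]=C('N')+3=5+3=8
L[15]='m': occ=3, LF[15]=C('m')+3=10+3=13
L[16]='m': occ=4, LF[16]=C('m')+4=10+4=14
L[17]='N': occ=4, LF[17]=C('N')+4=5+4=9

Answer: 1 5 10 2 6 7 15 11 3 12 0 4 16 17 8 13 14 9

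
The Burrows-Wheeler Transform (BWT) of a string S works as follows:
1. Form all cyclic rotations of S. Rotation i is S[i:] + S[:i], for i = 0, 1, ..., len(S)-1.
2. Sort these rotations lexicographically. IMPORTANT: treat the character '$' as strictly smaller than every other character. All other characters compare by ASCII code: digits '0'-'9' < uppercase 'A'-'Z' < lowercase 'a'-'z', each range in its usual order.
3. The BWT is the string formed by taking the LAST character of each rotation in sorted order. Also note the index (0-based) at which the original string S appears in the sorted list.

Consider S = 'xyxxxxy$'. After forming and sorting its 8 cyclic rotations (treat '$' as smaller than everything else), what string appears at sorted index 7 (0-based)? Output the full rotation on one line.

Answer: yxxxxy$x

Derivation:
All 8 rotations (rotation i = S[i:]+S[:i]):
  rot[0] = xyxxxxy$
  rot[1] = yxxxxy$x
  rot[2] = xxxxy$xy
  rot[3] = xxxy$xyx
  rot[4] = xxy$xyxx
  rot[5] = xy$xyxxx
  rot[6] = y$xyxxxx
  rot[7] = $xyxxxxy
Sorted (with $ < everything):
  sorted[0] = $xyxxxxy
  sorted[1] = xxxxy$xy
  sorted[2] = xxxy$xyx
  sorted[3] = xxy$xyxx
  sorted[4] = xy$xyxxx
  sorted[5] = xyxxxxy$
  sorted[6] = y$xyxxxx
  sorted[7] = yxxxxy$x
sorted[7] = yxxxxy$x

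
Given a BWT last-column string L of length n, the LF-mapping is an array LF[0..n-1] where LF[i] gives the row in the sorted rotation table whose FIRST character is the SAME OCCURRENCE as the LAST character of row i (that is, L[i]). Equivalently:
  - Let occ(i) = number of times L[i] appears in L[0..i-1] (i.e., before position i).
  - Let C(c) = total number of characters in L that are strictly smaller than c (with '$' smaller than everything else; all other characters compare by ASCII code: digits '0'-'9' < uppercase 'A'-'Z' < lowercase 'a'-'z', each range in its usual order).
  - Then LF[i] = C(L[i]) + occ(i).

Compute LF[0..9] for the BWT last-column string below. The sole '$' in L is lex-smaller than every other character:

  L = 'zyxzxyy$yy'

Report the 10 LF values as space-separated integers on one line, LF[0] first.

Char counts: '$':1, 'x':2, 'y':5, 'z':2
C (first-col start): C('$')=0, C('x')=1, C('y')=3, C('z')=8
L[0]='z': occ=0, LF[0]=C('z')+0=8+0=8
L[1]='y': occ=0, LF[1]=C('y')+0=3+0=3
L[2]='x': occ=0, LF[2]=C('x')+0=1+0=1
L[3]='z': occ=1, LF[3]=C('z')+1=8+1=9
L[4]='x': occ=1, LF[4]=C('x')+1=1+1=2
L[5]='y': occ=1, LF[5]=C('y')+1=3+1=4
L[6]='y': occ=2, LF[6]=C('y')+2=3+2=5
L[7]='$': occ=0, LF[7]=C('$')+0=0+0=0
L[8]='y': occ=3, LF[8]=C('y')+3=3+3=6
L[9]='y': occ=4, LF[9]=C('y')+4=3+4=7

Answer: 8 3 1 9 2 4 5 0 6 7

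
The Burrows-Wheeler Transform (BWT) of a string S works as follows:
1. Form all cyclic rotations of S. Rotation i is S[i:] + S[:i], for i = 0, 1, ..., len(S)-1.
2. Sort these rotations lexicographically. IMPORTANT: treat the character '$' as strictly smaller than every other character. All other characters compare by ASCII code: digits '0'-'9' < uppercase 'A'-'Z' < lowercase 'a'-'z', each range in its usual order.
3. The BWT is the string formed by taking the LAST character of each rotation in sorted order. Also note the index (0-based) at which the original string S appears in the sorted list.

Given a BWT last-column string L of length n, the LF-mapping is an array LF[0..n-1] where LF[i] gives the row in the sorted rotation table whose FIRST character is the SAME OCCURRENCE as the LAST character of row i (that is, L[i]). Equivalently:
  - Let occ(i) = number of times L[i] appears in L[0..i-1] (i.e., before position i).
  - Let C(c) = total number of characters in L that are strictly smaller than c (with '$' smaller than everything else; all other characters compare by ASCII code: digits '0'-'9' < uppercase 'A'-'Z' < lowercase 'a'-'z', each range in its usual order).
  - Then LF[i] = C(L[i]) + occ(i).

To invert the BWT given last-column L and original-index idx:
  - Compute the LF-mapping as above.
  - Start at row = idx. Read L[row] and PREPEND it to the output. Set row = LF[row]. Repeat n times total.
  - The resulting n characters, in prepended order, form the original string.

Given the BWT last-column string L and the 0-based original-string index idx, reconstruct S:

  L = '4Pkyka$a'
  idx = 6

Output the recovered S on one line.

LF mapping: 1 2 5 7 6 3 0 4
Walk LF starting at row 6, prepending L[row]:
  step 1: row=6, L[6]='$', prepend. Next row=LF[6]=0
  step 2: row=0, L[0]='4', prepend. Next row=LF[0]=1
  step 3: row=1, L[1]='P', prepend. Next row=LF[1]=2
  step 4: row=2, L[2]='k', prepend. Next row=LF[2]=5
  step 5: row=5, L[5]='a', prepend. Next row=LF[5]=3
  step 6: row=3, L[3]='y', prepend. Next row=LF[3]=7
  step 7: row=7, L[7]='a', prepend. Next row=LF[7]=4
  step 8: row=4, L[4]='k', prepend. Next row=LF[4]=6
Reversed output: kayakP4$

Answer: kayakP4$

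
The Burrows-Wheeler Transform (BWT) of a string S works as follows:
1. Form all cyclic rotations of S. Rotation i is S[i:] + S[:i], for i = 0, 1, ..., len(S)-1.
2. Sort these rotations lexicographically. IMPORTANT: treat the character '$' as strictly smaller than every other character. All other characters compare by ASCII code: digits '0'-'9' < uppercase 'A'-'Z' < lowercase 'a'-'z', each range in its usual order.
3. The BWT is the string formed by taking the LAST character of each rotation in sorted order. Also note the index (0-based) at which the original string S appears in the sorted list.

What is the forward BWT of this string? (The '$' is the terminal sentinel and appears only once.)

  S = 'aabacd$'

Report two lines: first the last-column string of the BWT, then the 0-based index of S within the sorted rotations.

All 7 rotations (rotation i = S[i:]+S[:i]):
  rot[0] = aabacd$
  rot[1] = abacd$a
  rot[2] = bacd$aa
  rot[3] = acd$aab
  rot[4] = cd$aaba
  rot[5] = d$aabac
  rot[6] = $aabacd
Sorted (with $ < everything):
  sorted[0] = $aabacd  (last char: 'd')
  sorted[1] = aabacd$  (last char: '$')
  sorted[2] = abacd$a  (last char: 'a')
  sorted[3] = acd$aab  (last char: 'b')
  sorted[4] = bacd$aa  (last char: 'a')
  sorted[5] = cd$aaba  (last char: 'a')
  sorted[6] = d$aabac  (last char: 'c')
Last column: d$abaac
Original string S is at sorted index 1

Answer: d$abaac
1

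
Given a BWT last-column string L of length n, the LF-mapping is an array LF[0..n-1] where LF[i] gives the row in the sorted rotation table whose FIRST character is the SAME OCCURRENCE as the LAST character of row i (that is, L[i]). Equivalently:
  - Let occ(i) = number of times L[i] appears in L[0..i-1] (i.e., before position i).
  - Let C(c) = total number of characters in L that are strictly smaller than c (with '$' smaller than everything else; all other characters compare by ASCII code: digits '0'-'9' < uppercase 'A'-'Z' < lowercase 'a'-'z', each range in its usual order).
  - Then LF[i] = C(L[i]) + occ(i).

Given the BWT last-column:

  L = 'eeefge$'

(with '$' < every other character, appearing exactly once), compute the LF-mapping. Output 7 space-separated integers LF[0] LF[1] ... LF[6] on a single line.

Char counts: '$':1, 'e':4, 'f':1, 'g':1
C (first-col start): C('$')=0, C('e')=1, C('f')=5, C('g')=6
L[0]='e': occ=0, LF[0]=C('e')+0=1+0=1
L[1]='e': occ=1, LF[1]=C('e')+1=1+1=2
L[2]='e': occ=2, LF[2]=C('e')+2=1+2=3
L[3]='f': occ=0, LF[3]=C('f')+0=5+0=5
L[4]='g': occ=0, LF[4]=C('g')+0=6+0=6
L[5]='e': occ=3, LF[5]=C('e')+3=1+3=4
L[6]='$': occ=0, LF[6]=C('$')+0=0+0=0

Answer: 1 2 3 5 6 4 0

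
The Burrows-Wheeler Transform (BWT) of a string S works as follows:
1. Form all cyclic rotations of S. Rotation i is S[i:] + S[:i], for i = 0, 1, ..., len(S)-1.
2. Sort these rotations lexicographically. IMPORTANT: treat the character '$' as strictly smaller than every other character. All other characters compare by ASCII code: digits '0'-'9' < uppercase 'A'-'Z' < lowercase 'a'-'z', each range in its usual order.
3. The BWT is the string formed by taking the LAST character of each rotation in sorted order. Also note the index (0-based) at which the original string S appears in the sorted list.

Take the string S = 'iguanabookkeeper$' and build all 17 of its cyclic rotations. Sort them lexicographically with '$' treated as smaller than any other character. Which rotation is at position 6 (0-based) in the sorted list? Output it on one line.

All 17 rotations (rotation i = S[i:]+S[:i]):
  rot[0] = iguanabookkeeper$
  rot[1] = guanabookkeeper$i
  rot[2] = uanabookkeeper$ig
  rot[3] = anabookkeeper$igu
  rot[4] = nabookkeeper$igua
  rot[5] = abookkeeper$iguan
  rot[6] = bookkeeper$iguana
  rot[7] = ookkeeper$iguanab
  rot[8] = okkeeper$iguanabo
  rot[9] = kkeeper$iguanaboo
  rot[10] = keeper$iguanabook
  rot[11] = eeper$iguanabookk
  rot[12] = eper$iguanabookke
  rot[13] = per$iguanabookkee
  rot[14] = er$iguanabookkeep
  rot[15] = r$iguanabookkeepe
  rot[16] = $iguanabookkeeper
Sorted (with $ < everything):
  sorted[0] = $iguanabookkeeper
  sorted[1] = abookkeeper$iguan
  sorted[2] = anabookkeeper$igu
  sorted[3] = bookkeeper$iguana
  sorted[4] = eeper$iguanabookk
  sorted[5] = eper$iguanabookke
  sorted[6] = er$iguanabookkeep
  sorted[7] = guanabookkeeper$i
  sorted[8] = iguanabookkeeper$
  sorted[9] = keeper$iguanabook
  sorted[10] = kkeeper$iguanaboo
  sorted[11] = nabookkeeper$igua
  sorted[12] = okkeeper$iguanabo
  sorted[13] = ookkeeper$iguanab
  sorted[14] = per$iguanabookkee
  sorted[15] = r$iguanabookkeepe
  sorted[16] = uanabookkeeper$ig
sorted[6] = er$iguanabookkeep

Answer: er$iguanabookkeep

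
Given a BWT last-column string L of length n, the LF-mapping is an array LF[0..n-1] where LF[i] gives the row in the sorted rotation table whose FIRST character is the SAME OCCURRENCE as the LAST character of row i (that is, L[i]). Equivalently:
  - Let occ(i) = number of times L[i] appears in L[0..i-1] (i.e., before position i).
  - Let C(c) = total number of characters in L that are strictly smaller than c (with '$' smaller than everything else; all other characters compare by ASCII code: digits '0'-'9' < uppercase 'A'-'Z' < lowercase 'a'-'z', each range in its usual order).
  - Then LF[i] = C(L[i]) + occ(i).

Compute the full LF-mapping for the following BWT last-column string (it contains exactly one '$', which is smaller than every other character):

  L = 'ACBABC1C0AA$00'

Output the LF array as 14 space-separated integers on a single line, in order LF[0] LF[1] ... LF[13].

Answer: 5 11 9 6 10 12 4 13 1 7 8 0 2 3

Derivation:
Char counts: '$':1, '0':3, '1':1, 'A':4, 'B':2, 'C':3
C (first-col start): C('$')=0, C('0')=1, C('1')=4, C('A')=5, C('B')=9, C('C')=11
L[0]='A': occ=0, LF[0]=C('A')+0=5+0=5
L[1]='C': occ=0, LF[1]=C('C')+0=11+0=11
L[2]='B': occ=0, LF[2]=C('B')+0=9+0=9
L[3]='A': occ=1, LF[3]=C('A')+1=5+1=6
L[4]='B': occ=1, LF[4]=C('B')+1=9+1=10
L[5]='C': occ=1, LF[5]=C('C')+1=11+1=12
L[6]='1': occ=0, LF[6]=C('1')+0=4+0=4
L[7]='C': occ=2, LF[7]=C('C')+2=11+2=13
L[8]='0': occ=0, LF[8]=C('0')+0=1+0=1
L[9]='A': occ=2, LF[9]=C('A')+2=5+2=7
L[10]='A': occ=3, LF[10]=C('A')+3=5+3=8
L[11]='$': occ=0, LF[11]=C('$')+0=0+0=0
L[12]='0': occ=1, LF[12]=C('0')+1=1+1=2
L[13]='0': occ=2, LF[13]=C('0')+2=1+2=3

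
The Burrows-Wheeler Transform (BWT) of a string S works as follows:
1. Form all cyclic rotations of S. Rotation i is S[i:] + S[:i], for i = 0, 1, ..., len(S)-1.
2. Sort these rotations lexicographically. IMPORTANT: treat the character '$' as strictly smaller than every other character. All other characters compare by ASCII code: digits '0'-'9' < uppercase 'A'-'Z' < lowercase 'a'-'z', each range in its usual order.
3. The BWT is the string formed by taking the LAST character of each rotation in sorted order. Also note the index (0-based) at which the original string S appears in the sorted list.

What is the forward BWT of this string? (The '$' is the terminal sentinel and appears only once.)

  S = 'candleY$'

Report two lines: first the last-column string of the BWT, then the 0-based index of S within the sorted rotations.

Answer: Yec$nlda
3

Derivation:
All 8 rotations (rotation i = S[i:]+S[:i]):
  rot[0] = candleY$
  rot[1] = andleY$c
  rot[2] = ndleY$ca
  rot[3] = dleY$can
  rot[4] = leY$cand
  rot[5] = eY$candl
  rot[6] = Y$candle
  rot[7] = $candleY
Sorted (with $ < everything):
  sorted[0] = $candleY  (last char: 'Y')
  sorted[1] = Y$candle  (last char: 'e')
  sorted[2] = andleY$c  (last char: 'c')
  sorted[3] = candleY$  (last char: '$')
  sorted[4] = dleY$can  (last char: 'n')
  sorted[5] = eY$candl  (last char: 'l')
  sorted[6] = leY$cand  (last char: 'd')
  sorted[7] = ndleY$ca  (last char: 'a')
Last column: Yec$nlda
Original string S is at sorted index 3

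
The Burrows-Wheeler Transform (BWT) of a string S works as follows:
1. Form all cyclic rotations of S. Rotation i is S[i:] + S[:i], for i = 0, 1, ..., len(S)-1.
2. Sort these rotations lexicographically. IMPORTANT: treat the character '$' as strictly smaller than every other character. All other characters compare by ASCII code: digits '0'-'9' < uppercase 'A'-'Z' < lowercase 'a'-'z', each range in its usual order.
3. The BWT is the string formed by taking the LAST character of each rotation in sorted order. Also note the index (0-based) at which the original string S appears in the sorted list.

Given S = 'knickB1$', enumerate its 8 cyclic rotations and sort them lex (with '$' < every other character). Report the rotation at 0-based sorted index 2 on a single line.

Answer: B1$knick

Derivation:
All 8 rotations (rotation i = S[i:]+S[:i]):
  rot[0] = knickB1$
  rot[1] = nickB1$k
  rot[2] = ickB1$kn
  rot[3] = ckB1$kni
  rot[4] = kB1$knic
  rot[5] = B1$knick
  rot[6] = 1$knickB
  rot[7] = $knickB1
Sorted (with $ < everything):
  sorted[0] = $knickB1
  sorted[1] = 1$knickB
  sorted[2] = B1$knick
  sorted[3] = ckB1$kni
  sorted[4] = ickB1$kn
  sorted[5] = kB1$knic
  sorted[6] = knickB1$
  sorted[7] = nickB1$k
sorted[2] = B1$knick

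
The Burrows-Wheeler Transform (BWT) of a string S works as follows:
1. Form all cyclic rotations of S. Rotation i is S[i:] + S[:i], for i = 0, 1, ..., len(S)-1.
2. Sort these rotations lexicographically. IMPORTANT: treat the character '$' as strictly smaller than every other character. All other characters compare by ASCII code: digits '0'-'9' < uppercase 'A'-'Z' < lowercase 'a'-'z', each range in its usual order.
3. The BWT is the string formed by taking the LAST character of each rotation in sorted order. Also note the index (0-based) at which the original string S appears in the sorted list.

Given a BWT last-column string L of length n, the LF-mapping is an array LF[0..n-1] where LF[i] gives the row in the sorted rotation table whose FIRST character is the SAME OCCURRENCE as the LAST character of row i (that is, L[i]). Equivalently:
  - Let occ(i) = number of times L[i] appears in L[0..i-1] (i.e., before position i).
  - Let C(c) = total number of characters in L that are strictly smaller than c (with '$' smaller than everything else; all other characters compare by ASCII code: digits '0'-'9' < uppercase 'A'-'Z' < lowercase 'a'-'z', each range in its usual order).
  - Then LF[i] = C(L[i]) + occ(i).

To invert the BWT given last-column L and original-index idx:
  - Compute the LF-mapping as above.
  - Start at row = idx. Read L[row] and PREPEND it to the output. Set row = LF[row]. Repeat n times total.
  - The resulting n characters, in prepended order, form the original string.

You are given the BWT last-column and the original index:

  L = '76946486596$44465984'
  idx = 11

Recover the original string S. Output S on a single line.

Answer: 6558964466468499447$

Derivation:
LF mapping: 14 9 17 1 10 2 15 11 7 18 12 0 3 4 5 13 8 19 16 6
Walk LF starting at row 11, prepending L[row]:
  step 1: row=11, L[11]='$', prepend. Next row=LF[11]=0
  step 2: row=0, L[0]='7', prepend. Next row=LF[0]=14
  step 3: row=14, L[14]='4', prepend. Next row=LF[14]=5
  step 4: row=5, L[5]='4', prepend. Next row=LF[5]=2
  step 5: row=2, L[2]='9', prepend. Next row=LF[2]=17
  step 6: row=17, L[17]='9', prepend. Next row=LF[17]=19
  step 7: row=19, L[19]='4', prepend. Next row=LF[19]=6
  step 8: row=6, L[6]='8', prepend. Next row=LF[6]=15
  step 9: row=15, L[15]='6', prepend. Next row=LF[15]=13
  step 10: row=13, L[13]='4', prepend. Next row=LF[13]=4
  step 11: row=4, L[4]='6', prepend. Next row=LF[4]=10
  step 12: row=10, L[10]='6', prepend. Next row=LF[10]=12
  step 13: row=12, L[12]='4', prepend. Next row=LF[12]=3
  step 14: row=3, L[3]='4', prepend. Next row=LF[3]=1
  step 15: row=1, L[1]='6', prepend. Next row=LF[1]=9
  step 16: row=9, L[9]='9', prepend. Next row=LF[9]=18
  step 17: row=18, L[18]='8', prepend. Next row=LF[18]=16
  step 18: row=16, L[16]='5', prepend. Next row=LF[16]=8
  step 19: row=8, L[8]='5', prepend. Next row=LF[8]=7
  step 20: row=7, L[7]='6', prepend. Next row=LF[7]=11
Reversed output: 6558964466468499447$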